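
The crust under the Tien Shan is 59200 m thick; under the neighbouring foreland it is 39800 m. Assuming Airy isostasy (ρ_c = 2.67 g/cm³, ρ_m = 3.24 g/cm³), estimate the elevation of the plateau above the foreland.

Excess crust Δ = 59200 m − 39800 m = 19400 m, split between elevation h and root r with h + r = Δ.
Airy balance ρ_c h = (ρ_m − ρ_c) r gives r = h ρ_c/(ρ_m − ρ_c), so h (1 + ρ_c/(ρ_m − ρ_c)) = Δ, i.e. h = Δ (ρ_m − ρ_c)/ρ_m.
h = 19400 m × 0.57/3.24 = 3410 m.

3410 m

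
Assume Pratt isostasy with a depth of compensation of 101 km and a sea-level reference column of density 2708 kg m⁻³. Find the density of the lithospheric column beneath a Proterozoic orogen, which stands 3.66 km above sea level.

2610 kg m⁻³

Pratt balance: ρ_ref D = ρ (D + h).
ρ = ρ_ref D/(D + h) = 2708 × 101 km/(101 km + 3.66 km) = 2610 kg m⁻³.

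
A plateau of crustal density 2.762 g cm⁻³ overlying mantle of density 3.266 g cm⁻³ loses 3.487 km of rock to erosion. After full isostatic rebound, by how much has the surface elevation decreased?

0.538 km

Rebound u = e ρ_c/ρ_m = 3.487 km × 2.762/3.266 = 2.949 km.
Net surface drop = e − u = 3.487 km − 2.949 km = e (ρ_m − ρ_c)/ρ_m = 0.538 km.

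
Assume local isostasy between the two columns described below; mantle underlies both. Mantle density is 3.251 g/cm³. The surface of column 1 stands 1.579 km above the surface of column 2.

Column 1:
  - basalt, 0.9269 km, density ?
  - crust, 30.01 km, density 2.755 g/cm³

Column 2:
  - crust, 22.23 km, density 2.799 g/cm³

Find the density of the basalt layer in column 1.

Take the compensation level at the base of the deeper column (depth z_c below the surface of column 1) and equate Σ ρ_i t_i down to z_c; mantle fills any gap and the z_c terms cancel.
Column 1: 0.9269×ρ + 30.01×2.755 + (z_c − 30.9369)×3.251
Column 2: 1.579×0 + 22.23×2.799 + (z_c − 1.579 − 22.23)×3.251
The z_c×3.251 term appears on both sides and cancels. Collect the known terms of each column as K = Σ(ρt)_known − 3.251 × (depth of known layers): K_1 = 82.67755 − 3.251×30.9369 = −17.8983119; K_2 = 62.22177 − 3.251×(1.579 + 22.23) = −15.181289.
Balance: K_1 + 0.9269×ρ = K_2, so ρ = (K_2 − K_1)/0.9269 = 2.71702/0.9269 = 2.93 g/cm³.

2.93 g/cm³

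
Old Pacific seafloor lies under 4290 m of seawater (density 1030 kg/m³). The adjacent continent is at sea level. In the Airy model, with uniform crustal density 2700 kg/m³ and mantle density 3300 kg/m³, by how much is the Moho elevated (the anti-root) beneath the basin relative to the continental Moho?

11900 m

For local isostatic compensation: replacing crust with seawater at the top is compensated by replacing crust with mantle at the base: d (ρ_c − ρ_w) = a (ρ_m − ρ_c).
a = d (ρ_c − ρ_w)/(ρ_m − ρ_c) = 4290 m × 1670/600 = 11900 m.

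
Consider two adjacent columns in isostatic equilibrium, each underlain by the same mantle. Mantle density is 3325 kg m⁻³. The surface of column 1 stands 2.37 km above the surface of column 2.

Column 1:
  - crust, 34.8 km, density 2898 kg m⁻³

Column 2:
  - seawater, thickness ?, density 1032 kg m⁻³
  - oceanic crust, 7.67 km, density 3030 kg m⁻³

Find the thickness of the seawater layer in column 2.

Take the compensation level at the base of the deeper column (depth z_c below the surface of column 1) and equate Σ ρ_i t_i down to z_c; mantle fills any gap and the z_c terms cancel.
Column 1: 34.8×2898 + (z_c − 34.8)×3325
Column 2: 2.37×0 + x×1032 + 7.67×3030 + (z_c − 2.37 − 7.67 − x)×3325
The z_c×3325 term appears on both sides and cancels. Collect the known terms of each column as K = Σ(ρt)_known − 3325 × (depth of known layers): K_1 = 100850.4 − 3325×34.8 = −14859.6; K_2 = 23240.1 − 3325×(2.37 + 7.67) = −10142.9.
Balance: K_1 = K_2 − x×(3325 − 1032), so x = (K_2 − K_1)/(3325 − 1032) = 4716.7/2293 = 2.06 km.

2.06 km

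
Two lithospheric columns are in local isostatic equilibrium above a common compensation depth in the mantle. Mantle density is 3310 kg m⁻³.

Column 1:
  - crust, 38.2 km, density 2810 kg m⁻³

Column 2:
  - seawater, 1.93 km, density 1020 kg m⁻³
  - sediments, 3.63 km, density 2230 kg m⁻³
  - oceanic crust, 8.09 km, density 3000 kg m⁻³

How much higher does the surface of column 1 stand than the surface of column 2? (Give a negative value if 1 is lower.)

For any compensation level in the mantle, the mantle terms cancel and isostasy reduces to e = (Σt_1 − Σt_2) − (Σ(ρt)_1 − Σ(ρt)_2) / ρ_m.
Σt_1 = 38.2 km; Σt_2 = 13.65 km; Σ(ρt)_1 = 107342; Σ(ρt)_2 = 34333.5 (in km·kg m⁻³).
e = (38.2 − 13.65) − (107342 − 34333.5) / 3310 = 2.49 km.

2.49 km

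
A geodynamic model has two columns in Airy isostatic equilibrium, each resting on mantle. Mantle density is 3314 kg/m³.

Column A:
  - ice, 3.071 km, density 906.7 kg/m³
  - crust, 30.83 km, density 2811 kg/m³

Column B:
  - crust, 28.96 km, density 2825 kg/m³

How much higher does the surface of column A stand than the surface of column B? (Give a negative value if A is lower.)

2.64 km

For any compensation level in the mantle, the mantle terms cancel and isostasy reduces to e = (Σt_A − Σt_B) − (Σ(ρt)_A − Σ(ρt)_B) / ρ_m.
Σt_A = 33.901 km; Σt_B = 28.96 km; Σ(ρt)_A = 89447.6057; Σ(ρt)_B = 81812 (in km·kg/m³).
e = (33.901 − 28.96) − (89447.6057 − 81812) / 3314 = 2.64 km.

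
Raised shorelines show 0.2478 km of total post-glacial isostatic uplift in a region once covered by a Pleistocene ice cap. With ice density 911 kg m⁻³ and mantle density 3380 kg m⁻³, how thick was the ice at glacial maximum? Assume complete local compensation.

0.919 km

u = t ρ_ice/ρ_m → t = u ρ_m/ρ_ice = 0.2478 km × 3380/911 = 0.919 km.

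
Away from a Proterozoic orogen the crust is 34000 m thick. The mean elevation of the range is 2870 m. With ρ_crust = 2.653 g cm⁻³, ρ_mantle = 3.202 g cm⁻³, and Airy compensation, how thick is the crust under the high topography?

50700 m

Root depth r = h ρ_c / (ρ_m − ρ_c) = 2870 m × 2.653 / 0.549 = 13870 m.
Total thickness = T + h + r = 34000 m + 2870 m + 13870 m = 50700 m.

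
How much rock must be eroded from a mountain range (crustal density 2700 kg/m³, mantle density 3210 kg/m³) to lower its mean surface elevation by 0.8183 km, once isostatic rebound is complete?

5.15 km

Net drop Δ = e − u = e − e ρ_c/ρ_m = e (ρ_m − ρ_c)/ρ_m.
e = Δ ρ_m/(ρ_m − ρ_c) = 0.8183 km × 3210/510 = 5.15 km.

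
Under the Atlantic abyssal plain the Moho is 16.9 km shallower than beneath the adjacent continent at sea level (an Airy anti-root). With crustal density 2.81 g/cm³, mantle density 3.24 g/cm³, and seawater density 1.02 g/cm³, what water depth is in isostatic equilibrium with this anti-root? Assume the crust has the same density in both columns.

4.06 km

Replacing a thickness d of crust by seawater at the top must be balanced by replacing crust with mantle at the base: d (ρ_c − ρ_w) = a (ρ_m − ρ_c).
d = a (ρ_m − ρ_c)/(ρ_c − ρ_w) = 16.9 km × 0.43/1.79 = 4.06 km.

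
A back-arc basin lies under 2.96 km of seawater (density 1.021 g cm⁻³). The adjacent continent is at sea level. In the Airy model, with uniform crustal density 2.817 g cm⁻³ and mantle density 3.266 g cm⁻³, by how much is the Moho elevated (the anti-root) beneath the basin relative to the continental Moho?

Isostatic balance requires: replacing crust with seawater at the top is compensated by replacing crust with mantle at the base: d (ρ_c − ρ_w) = a (ρ_m − ρ_c).
a = d (ρ_c − ρ_w)/(ρ_m − ρ_c) = 2.96 km × 1.796/0.449 = 11.8 km.

11.8 km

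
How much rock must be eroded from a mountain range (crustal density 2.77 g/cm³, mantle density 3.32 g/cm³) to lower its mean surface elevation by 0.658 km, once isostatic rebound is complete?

Net drop Δ = e − u = e − e ρ_c/ρ_m = e (ρ_m − ρ_c)/ρ_m.
e = Δ ρ_m/(ρ_m − ρ_c) = 0.658 km × 3.32/0.55 = 3.97 km.

3.97 km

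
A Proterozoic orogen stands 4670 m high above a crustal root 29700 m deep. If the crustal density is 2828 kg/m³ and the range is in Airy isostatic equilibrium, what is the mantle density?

3270 kg/m³

Airy balance: ρ_c h = (ρ_m − ρ_c) r → ρ_m = ρ_c (1 + h/r).
ρ_m = 2828 × (1 + 4670 m/29700 m) = 3270 kg/m³.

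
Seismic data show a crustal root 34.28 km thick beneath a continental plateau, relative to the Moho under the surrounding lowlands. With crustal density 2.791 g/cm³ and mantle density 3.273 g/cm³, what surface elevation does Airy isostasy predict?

For local isostatic compensation: ρ_c h = (ρ_m − ρ_c) r.
h = r (ρ_m − ρ_c) / ρ_c = 34.28 km × (3.273 − 2.791) / 2.791 = 5.92 km.

5.92 km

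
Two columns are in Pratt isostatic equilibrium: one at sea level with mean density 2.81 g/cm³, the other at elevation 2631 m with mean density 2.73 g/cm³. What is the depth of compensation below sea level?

89800 m

ρ_ref D = ρ (D + h) → D (ρ_ref − ρ) = ρ h.
D = ρ h/(ρ_ref − ρ) = 2.73 × 2631 m/(2.81 − 2.73) = 89800 m.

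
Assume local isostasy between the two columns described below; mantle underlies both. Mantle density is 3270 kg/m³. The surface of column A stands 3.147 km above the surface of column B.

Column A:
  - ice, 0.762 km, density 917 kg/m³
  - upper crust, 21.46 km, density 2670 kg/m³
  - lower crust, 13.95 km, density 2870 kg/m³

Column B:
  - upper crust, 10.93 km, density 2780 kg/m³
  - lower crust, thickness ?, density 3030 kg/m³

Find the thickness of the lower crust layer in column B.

19.2 km

Take the compensation level at the base of the deeper column (depth z_c below the surface of column A) and equate Σ ρ_i t_i down to z_c; mantle fills any gap and the z_c terms cancel.
Column A: 0.762×917 + 21.46×2670 + 13.95×2870 + (z_c − 36.172)×3270
Column B: 3.147×0 + 10.93×2780 + x×3030 + (z_c − 3.147 − 10.93 − x)×3270
The z_c×3270 term appears on both sides and cancels. Collect the known terms of each column as K = Σ(ρt)_known − 3270 × (depth of known layers): K_A = 98033.454 − 3270×36.172 = −20248.986; K_B = 30385.4 − 3270×(3.147 + 10.93) = −15646.39.
Balance: K_A = K_B − x×(3270 − 3030), so x = (K_B − K_A)/(3270 − 3030) = 4602.6/240 = 19.2 km.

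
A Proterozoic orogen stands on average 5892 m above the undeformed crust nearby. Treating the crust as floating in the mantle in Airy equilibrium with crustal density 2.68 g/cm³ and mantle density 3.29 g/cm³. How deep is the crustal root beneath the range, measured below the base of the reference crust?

25900 m

Equating mass per unit area of the two columns: the weight of the topography is balanced by the buoyancy of the root, ρ_c h = (ρ_m − ρ_c) r.
r = h · ρ_c / (ρ_m − ρ_c) = 5892 m × 2.68 / (3.29 − 2.68) = 25900 m.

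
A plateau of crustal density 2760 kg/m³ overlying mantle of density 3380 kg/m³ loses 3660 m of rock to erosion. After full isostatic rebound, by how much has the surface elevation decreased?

671 m

Rebound u = e ρ_c/ρ_m = 3660 m × 2760/3380 = 2989 m.
Net surface drop = e − u = 3660 m − 2989 m = e (ρ_m − ρ_c)/ρ_m = 671 m.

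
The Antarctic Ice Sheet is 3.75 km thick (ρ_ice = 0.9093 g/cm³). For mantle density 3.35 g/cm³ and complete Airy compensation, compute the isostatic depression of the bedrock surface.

Isostatic balance requires: the ice load ρ_ice t is balanced by mantle displaced below, ρ_m s.
s = t ρ_ice / ρ_m = 3.75 km × 0.9093/3.35 = 1.02 km.

1.02 km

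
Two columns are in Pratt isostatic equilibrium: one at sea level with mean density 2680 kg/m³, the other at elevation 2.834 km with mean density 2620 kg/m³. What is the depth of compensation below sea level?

124 km

ρ_ref D = ρ (D + h) → D (ρ_ref − ρ) = ρ h.
D = ρ h/(ρ_ref − ρ) = 2620 × 2.834 km/(2680 − 2620) = 124 km.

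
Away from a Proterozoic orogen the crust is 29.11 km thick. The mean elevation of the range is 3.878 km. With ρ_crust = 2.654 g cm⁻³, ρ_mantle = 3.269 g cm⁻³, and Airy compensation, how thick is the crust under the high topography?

49.7 km

Root depth r = h ρ_c / (ρ_m − ρ_c) = 3.878 km × 2.654 / 0.615 = 16.74 km.
Total thickness = T + h + r = 29.11 km + 3.878 km + 16.74 km = 49.7 km.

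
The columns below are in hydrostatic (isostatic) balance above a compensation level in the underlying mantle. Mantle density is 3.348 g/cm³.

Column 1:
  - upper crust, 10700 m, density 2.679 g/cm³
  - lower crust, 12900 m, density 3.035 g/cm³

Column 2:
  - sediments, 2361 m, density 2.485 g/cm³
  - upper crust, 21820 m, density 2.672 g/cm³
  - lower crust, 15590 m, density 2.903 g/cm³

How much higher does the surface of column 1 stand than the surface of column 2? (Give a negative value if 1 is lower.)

For any compensation level in the mantle, the mantle terms cancel and isostasy reduces to e = (Σt_1 − Σt_2) − (Σ(ρt)_1 − Σ(ρt)_2) / ρ_m.
Σt_1 = 23600 m; Σt_2 = 39771 m; Σ(ρt)_1 = 67816.8; Σ(ρt)_2 = 109427.895 (in m·g/cm³).
e = (23600 − 39771) − (67816.8 − 109427.895) / 3.348 = −3740 m.

−3740 m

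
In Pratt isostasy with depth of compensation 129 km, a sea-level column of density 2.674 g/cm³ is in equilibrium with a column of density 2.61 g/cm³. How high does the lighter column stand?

3.16 km

ρ_ref D = ρ (D + h) → h = D (ρ_ref − ρ)/ρ.
h = 129 km × (2.674 − 2.61)/2.61 = 3.16 km.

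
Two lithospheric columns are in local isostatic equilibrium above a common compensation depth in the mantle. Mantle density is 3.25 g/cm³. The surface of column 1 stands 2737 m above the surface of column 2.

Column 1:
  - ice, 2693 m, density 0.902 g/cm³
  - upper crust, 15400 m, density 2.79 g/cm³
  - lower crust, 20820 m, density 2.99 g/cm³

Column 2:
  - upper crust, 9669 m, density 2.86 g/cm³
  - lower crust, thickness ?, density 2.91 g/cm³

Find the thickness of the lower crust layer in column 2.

18100 m

Take the compensation level at the base of the deeper column (depth z_c below the surface of column 1) and equate Σ ρ_i t_i down to z_c; mantle fills any gap and the z_c terms cancel.
Column 1: 2693×0.902 + 15400×2.79 + 20820×2.99 + (z_c − 38913)×3.25
Column 2: 2737×0 + 9669×2.86 + x×2.91 + (z_c − 2737 − 9669 − x)×3.25
The z_c×3.25 term appears on both sides and cancels. Collect the known terms of each column as K = Σ(ρt)_known − 3.25 × (depth of known layers): K_1 = 107646.886 − 3.25×38913 = −18820.364; K_2 = 27653.34 − 3.25×(2737 + 9669) = −12666.16.
Balance: K_1 = K_2 − x×(3.25 − 2.91), so x = (K_2 − K_1)/(3.25 − 2.91) = 6154.2/0.34 = 18100 m.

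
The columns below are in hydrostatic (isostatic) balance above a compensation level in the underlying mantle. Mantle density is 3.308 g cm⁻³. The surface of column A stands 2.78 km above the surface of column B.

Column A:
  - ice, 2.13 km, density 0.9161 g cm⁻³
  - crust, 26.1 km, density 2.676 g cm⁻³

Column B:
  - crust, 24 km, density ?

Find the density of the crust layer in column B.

Take the compensation level at the base of the deeper column (depth z_c below the surface of column A) and equate Σ ρ_i t_i down to z_c; mantle fills any gap and the z_c terms cancel.
Column A: 2.13×0.9161 + 26.1×2.676 + (z_c − 28.23)×3.308
Column B: 2.78×0 + 24×ρ + (z_c − 2.78 − 24)×3.308
The z_c×3.308 term appears on both sides and cancels. Collect the known terms of each column as K = Σ(ρt)_known − 3.308 × (depth of known layers): K_A = 71.794893 − 3.308×28.23 = −21.589947; K_B = 0 − 3.308×(2.78 + 24) = −88.58824.
Balance: K_A = K_B + 24×ρ, so ρ = (K_A − K_B)/24 = 66.9983/24 = 2.79 g cm⁻³.

2.79 g cm⁻³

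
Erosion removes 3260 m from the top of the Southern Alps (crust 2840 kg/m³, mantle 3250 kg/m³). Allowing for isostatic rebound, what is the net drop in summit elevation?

Rebound u = e ρ_c/ρ_m = 3260 m × 2840/3250 = 2849 m.
Net surface drop = e − u = 3260 m − 2849 m = e (ρ_m − ρ_c)/ρ_m = 411 m.

411 m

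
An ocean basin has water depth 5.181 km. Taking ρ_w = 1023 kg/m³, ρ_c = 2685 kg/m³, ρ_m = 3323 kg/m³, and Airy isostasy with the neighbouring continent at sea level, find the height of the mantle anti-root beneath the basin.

Isostatic balance requires: replacing crust with seawater at the top is compensated by replacing crust with mantle at the base: d (ρ_c − ρ_w) = a (ρ_m − ρ_c).
a = d (ρ_c − ρ_w)/(ρ_m − ρ_c) = 5.181 km × 1662/638 = 13.5 km.

13.5 km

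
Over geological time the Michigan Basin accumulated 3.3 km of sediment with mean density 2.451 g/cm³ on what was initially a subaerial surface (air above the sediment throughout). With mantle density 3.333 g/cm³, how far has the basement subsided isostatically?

Subaerial load: s = t ρ_sed / ρ_m = 3.3 km × 2.451/3.333 = 2.43 km.

2.43 km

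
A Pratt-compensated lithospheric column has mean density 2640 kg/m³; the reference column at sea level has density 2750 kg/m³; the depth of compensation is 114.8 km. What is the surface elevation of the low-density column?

4.78 km

ρ_ref D = ρ (D + h) → h = D (ρ_ref − ρ)/ρ.
h = 114.8 km × (2750 − 2640)/2640 = 4.78 km.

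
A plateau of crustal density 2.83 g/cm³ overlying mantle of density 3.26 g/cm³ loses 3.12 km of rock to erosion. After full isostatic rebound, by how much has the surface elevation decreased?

Rebound u = e ρ_c/ρ_m = 3.12 km × 2.83/3.26 = 2.708 km.
Net surface drop = e − u = 3.12 km − 2.708 km = e (ρ_m − ρ_c)/ρ_m = 0.412 km.

0.412 km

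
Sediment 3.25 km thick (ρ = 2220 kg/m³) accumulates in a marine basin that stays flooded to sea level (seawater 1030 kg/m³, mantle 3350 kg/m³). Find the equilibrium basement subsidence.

Submarine loading: the sediment displaces seawater, and the subsidence is in turn flooded, so s (ρ_m − ρ_w) = t (ρ_sed − ρ_w).
s = 3.25 km × (2220 − 1030) / (3350 − 1030) = 1.67 km.

1.67 km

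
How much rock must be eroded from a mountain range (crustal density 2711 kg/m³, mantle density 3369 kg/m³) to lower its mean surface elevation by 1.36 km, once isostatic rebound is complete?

6.96 km

Net drop Δ = e − u = e − e ρ_c/ρ_m = e (ρ_m − ρ_c)/ρ_m.
e = Δ ρ_m/(ρ_m − ρ_c) = 1.36 km × 3369/658 = 6.96 km.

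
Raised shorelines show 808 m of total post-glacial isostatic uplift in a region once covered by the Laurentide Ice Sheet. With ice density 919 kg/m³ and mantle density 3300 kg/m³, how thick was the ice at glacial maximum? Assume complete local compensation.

2900 m

u = t ρ_ice/ρ_m → t = u ρ_m/ρ_ice = 808 m × 3300/919 = 2900 m.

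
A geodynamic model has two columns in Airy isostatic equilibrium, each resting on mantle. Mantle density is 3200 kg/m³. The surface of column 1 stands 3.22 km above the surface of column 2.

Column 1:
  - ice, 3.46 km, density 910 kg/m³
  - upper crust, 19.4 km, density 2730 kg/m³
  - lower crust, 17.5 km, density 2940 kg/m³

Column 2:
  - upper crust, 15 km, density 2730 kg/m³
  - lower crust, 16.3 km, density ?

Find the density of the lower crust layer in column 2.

2940 kg/m³

Take the compensation level at the base of the deeper column (depth z_c below the surface of column 1) and equate Σ ρ_i t_i down to z_c; mantle fills any gap and the z_c terms cancel.
Column 1: 3.46×910 + 19.4×2730 + 17.5×2940 + (z_c − 40.36)×3200
Column 2: 3.22×0 + 15×2730 + 16.3×ρ + (z_c − 3.22 − 31.3)×3200
The z_c×3200 term appears on both sides and cancels. Collect the known terms of each column as K = Σ(ρt)_known − 3200 × (depth of known layers): K_1 = 107560.6 − 3200×40.36 = −21591.4; K_2 = 40950 − 3200×(3.22 + 31.3) = −69514.
Balance: K_1 = K_2 + 16.3×ρ, so ρ = (K_1 − K_2)/16.3 = 47922.6/16.3 = 2940 kg/m³.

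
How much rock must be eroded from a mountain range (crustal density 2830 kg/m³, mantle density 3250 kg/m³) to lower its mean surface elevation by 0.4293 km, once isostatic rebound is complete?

3.32 km

Net drop Δ = e − u = e − e ρ_c/ρ_m = e (ρ_m − ρ_c)/ρ_m.
e = Δ ρ_m/(ρ_m − ρ_c) = 0.4293 km × 3250/420 = 3.32 km.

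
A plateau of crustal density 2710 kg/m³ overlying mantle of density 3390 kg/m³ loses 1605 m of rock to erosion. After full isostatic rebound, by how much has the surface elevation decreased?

322 m

Rebound u = e ρ_c/ρ_m = 1605 m × 2710/3390 = 1283 m.
Net surface drop = e − u = 1605 m − 1283 m = e (ρ_m − ρ_c)/ρ_m = 322 m.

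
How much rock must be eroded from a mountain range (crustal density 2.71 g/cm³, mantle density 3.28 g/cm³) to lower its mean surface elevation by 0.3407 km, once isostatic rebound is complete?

Net drop Δ = e − u = e − e ρ_c/ρ_m = e (ρ_m − ρ_c)/ρ_m.
e = Δ ρ_m/(ρ_m − ρ_c) = 0.3407 km × 3.28/0.57 = 1.96 km.

1.96 km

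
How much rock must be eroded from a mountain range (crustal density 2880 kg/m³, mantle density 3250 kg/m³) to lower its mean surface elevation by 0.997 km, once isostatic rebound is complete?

8.76 km

Net drop Δ = e − u = e − e ρ_c/ρ_m = e (ρ_m − ρ_c)/ρ_m.
e = Δ ρ_m/(ρ_m − ρ_c) = 0.997 km × 3250/370 = 8.76 km.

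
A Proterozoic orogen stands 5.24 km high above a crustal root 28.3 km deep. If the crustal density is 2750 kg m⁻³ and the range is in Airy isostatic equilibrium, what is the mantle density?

Airy balance: ρ_c h = (ρ_m − ρ_c) r → ρ_m = ρ_c (1 + h/r).
ρ_m = 2750 × (1 + 5.24 km/28.3 km) = 3260 kg m⁻³.

3260 kg m⁻³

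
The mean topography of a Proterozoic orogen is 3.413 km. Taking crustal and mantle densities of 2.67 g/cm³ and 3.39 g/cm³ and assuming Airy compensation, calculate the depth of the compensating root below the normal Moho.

In Airy isostatic equilibrium: the weight of the topography is balanced by the buoyancy of the root, ρ_c h = (ρ_m − ρ_c) r.
r = h · ρ_c / (ρ_m − ρ_c) = 3.413 km × 2.67 / (3.39 − 2.67) = 12.7 km.

12.7 km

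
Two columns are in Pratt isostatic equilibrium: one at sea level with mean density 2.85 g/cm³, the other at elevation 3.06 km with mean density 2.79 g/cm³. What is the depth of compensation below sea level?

ρ_ref D = ρ (D + h) → D (ρ_ref − ρ) = ρ h.
D = ρ h/(ρ_ref − ρ) = 2.79 × 3.06 km/(2.85 − 2.79) = 142 km.

142 km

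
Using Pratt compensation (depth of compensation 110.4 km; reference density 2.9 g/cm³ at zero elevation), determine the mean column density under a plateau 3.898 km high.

2.8 g/cm³

Pratt balance: ρ_ref D = ρ (D + h).
ρ = ρ_ref D/(D + h) = 2.9 × 110.4 km/(110.4 km + 3.898 km) = 2.8 g/cm³.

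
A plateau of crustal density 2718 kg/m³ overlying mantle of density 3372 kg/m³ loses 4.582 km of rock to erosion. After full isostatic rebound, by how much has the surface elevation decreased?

Rebound u = e ρ_c/ρ_m = 4.582 km × 2718/3372 = 3.693 km.
Net surface drop = e − u = 4.582 km − 3.693 km = e (ρ_m − ρ_c)/ρ_m = 0.889 km.

0.889 km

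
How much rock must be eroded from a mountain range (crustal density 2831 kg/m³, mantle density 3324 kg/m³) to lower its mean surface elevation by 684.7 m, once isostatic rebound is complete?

4620 m

Net drop Δ = e − u = e − e ρ_c/ρ_m = e (ρ_m − ρ_c)/ρ_m.
e = Δ ρ_m/(ρ_m − ρ_c) = 684.7 m × 3324/493 = 4620 m.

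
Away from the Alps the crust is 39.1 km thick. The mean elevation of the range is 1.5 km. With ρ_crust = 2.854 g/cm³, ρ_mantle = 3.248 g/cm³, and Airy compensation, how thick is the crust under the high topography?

Root depth r = h ρ_c / (ρ_m − ρ_c) = 1.5 km × 2.854 / 0.394 = 10.87 km.
Total thickness = T + h + r = 39.1 km + 1.5 km + 10.87 km = 51.5 km.

51.5 km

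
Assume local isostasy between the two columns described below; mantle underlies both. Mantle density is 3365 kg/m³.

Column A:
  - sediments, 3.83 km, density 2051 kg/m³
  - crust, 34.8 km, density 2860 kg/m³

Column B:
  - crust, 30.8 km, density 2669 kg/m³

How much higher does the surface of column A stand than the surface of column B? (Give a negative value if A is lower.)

For any compensation level in the mantle, the mantle terms cancel and isostasy reduces to e = (Σt_A − Σt_B) − (Σ(ρt)_A − Σ(ρt)_B) / ρ_m.
Σt_A = 38.63 km; Σt_B = 30.8 km; Σ(ρt)_A = 107383.33; Σ(ρt)_B = 82205.2 (in km·kg/m³).
e = (38.63 − 30.8) − (107383.33 − 82205.2) / 3365 = 0.348 km.

0.348 km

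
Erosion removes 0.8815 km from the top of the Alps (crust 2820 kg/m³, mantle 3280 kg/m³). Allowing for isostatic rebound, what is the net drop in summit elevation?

Rebound u = e ρ_c/ρ_m = 0.8815 km × 2820/3280 = 0.7579 km.
Net surface drop = e − u = 0.8815 km − 0.7579 km = e (ρ_m − ρ_c)/ρ_m = 0.124 km.

0.124 km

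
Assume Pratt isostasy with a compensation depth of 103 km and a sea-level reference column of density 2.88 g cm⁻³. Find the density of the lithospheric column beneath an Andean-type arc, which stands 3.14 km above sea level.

Pratt balance: ρ_ref D = ρ (D + h).
ρ = ρ_ref D/(D + h) = 2.88 × 103 km/(103 km + 3.14 km) = 2.79 g cm⁻³.

2.79 g cm⁻³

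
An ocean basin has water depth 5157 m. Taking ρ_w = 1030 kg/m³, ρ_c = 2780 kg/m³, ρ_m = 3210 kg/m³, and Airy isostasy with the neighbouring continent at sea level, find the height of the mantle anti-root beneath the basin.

Equating mass per unit area of the two columns: replacing crust with seawater at the top is compensated by replacing crust with mantle at the base: d (ρ_c − ρ_w) = a (ρ_m − ρ_c).
a = d (ρ_c − ρ_w)/(ρ_m − ρ_c) = 5157 m × 1750/430 = 21000 m.

21000 m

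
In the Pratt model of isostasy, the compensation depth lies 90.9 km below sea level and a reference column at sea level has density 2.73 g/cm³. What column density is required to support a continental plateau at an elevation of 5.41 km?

Pratt balance: ρ_ref D = ρ (D + h).
ρ = ρ_ref D/(D + h) = 2.73 × 90.9 km/(90.9 km + 5.41 km) = 2.58 g/cm³.

2.58 g/cm³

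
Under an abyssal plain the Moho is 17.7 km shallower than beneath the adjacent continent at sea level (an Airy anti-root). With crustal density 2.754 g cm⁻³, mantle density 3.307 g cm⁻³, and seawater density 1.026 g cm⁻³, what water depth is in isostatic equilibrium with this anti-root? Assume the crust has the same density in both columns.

5.66 km

Replacing a thickness d of crust by seawater at the top must be balanced by replacing crust with mantle at the base: d (ρ_c − ρ_w) = a (ρ_m − ρ_c).
d = a (ρ_m − ρ_c)/(ρ_c − ρ_w) = 17.7 km × 0.553/1.728 = 5.66 km.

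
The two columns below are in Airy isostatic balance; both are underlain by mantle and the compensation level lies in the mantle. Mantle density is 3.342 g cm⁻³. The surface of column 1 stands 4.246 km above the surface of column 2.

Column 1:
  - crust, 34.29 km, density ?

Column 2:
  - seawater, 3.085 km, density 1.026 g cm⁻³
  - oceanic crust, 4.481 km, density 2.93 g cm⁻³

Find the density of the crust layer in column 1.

Take the compensation level at the base of the deeper column (depth z_c below the surface of column 1) and equate Σ ρ_i t_i down to z_c; mantle fills any gap and the z_c terms cancel.
Column 1: 34.29×ρ + (z_c − 34.29)×3.342
Column 2: 4.246×0 + 3.085×1.026 + 4.481×2.93 + (z_c − 4.246 − 7.566)×3.342
The z_c×3.342 term appears on both sides and cancels. Collect the known terms of each column as K = Σ(ρt)_known − 3.342 × (depth of known layers): K_1 = 0 − 3.342×34.29 = −114.59718; K_2 = 16.29454 − 3.342×(4.246 + 7.566) = −23.181164.
Balance: K_1 + 34.29×ρ = K_2, so ρ = (K_2 − K_1)/34.29 = 91.416/34.29 = 2.67 g cm⁻³.

2.67 g cm⁻³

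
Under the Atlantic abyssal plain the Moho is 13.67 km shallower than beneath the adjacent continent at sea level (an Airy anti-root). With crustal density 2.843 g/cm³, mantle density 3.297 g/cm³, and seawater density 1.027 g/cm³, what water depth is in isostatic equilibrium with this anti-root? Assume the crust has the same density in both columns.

Replacing a thickness d of crust by seawater at the top must be balanced by replacing crust with mantle at the base: d (ρ_c − ρ_w) = a (ρ_m − ρ_c).
d = a (ρ_m − ρ_c)/(ρ_c − ρ_w) = 13.67 km × 0.454/1.816 = 3.42 km.

3.42 km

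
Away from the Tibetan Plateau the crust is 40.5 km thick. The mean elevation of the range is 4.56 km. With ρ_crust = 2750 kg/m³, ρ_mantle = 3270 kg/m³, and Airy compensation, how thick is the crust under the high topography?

Root depth r = h ρ_c / (ρ_m − ρ_c) = 4.56 km × 2750 / 520 = 24.12 km.
Total thickness = T + h + r = 40.5 km + 4.56 km + 24.12 km = 69.2 km.

69.2 km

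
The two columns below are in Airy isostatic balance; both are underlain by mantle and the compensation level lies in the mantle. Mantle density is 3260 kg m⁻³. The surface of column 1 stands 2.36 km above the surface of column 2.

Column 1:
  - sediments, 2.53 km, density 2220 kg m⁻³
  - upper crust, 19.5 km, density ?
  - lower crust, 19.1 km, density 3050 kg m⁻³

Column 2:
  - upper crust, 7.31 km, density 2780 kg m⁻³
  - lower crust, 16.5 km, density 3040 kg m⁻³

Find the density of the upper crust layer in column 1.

2840 kg m⁻³

Take the compensation level at the base of the deeper column (depth z_c below the surface of column 1) and equate Σ ρ_i t_i down to z_c; mantle fills any gap and the z_c terms cancel.
Column 1: 2.53×2220 + 19.5×ρ + 19.1×3050 + (z_c − 41.13)×3260
Column 2: 2.36×0 + 7.31×2780 + 16.5×3040 + (z_c − 2.36 − 23.81)×3260
The z_c×3260 term appears on both sides and cancels. Collect the known terms of each column as K = Σ(ρt)_known − 3260 × (depth of known layers): K_1 = 63871.6 − 3260×41.13 = −70212.2; K_2 = 70481.8 − 3260×(2.36 + 23.81) = −14832.4.
Balance: K_1 + 19.5×ρ = K_2, so ρ = (K_2 − K_1)/19.5 = 55379.8/19.5 = 2840 kg m⁻³.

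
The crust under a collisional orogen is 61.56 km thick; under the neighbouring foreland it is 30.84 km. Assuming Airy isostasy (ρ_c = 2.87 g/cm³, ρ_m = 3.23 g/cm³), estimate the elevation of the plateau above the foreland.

Excess crust Δ = 61.56 km − 30.84 km = 30.72 km, split between elevation h and root r with h + r = Δ.
Airy balance ρ_c h = (ρ_m − ρ_c) r gives r = h ρ_c/(ρ_m − ρ_c), so h (1 + ρ_c/(ρ_m − ρ_c)) = Δ, i.e. h = Δ (ρ_m − ρ_c)/ρ_m.
h = 30.72 km × 0.36/3.23 = 3.42 km.

3.42 km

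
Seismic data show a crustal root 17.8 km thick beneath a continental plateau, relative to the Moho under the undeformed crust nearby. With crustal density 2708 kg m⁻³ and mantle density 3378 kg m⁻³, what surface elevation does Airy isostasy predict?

4.4 km

Isostatic balance requires: ρ_c h = (ρ_m − ρ_c) r.
h = r (ρ_m − ρ_c) / ρ_c = 17.8 km × (3378 − 2708) / 2708 = 4.4 km.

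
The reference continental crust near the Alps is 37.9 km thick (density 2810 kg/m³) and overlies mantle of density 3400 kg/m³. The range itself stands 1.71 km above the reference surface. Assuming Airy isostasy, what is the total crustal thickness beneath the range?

47.8 km

Root depth r = h ρ_c / (ρ_m − ρ_c) = 1.71 km × 2810 / 590 = 8.144 km.
Total thickness = T + h + r = 37.9 km + 1.71 km + 8.144 km = 47.8 km.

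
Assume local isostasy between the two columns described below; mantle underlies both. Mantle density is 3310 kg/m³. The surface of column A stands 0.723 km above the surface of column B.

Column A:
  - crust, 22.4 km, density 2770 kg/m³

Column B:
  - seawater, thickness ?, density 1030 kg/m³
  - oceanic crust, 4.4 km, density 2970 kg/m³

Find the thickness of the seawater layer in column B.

3.6 km

Take the compensation level at the base of the deeper column (depth z_c below the surface of column A) and equate Σ ρ_i t_i down to z_c; mantle fills any gap and the z_c terms cancel.
Column A: 22.4×2770 + (z_c − 22.4)×3310
Column B: 0.723×0 + x×1030 + 4.4×2970 + (z_c − 0.723 − 4.4 − x)×3310
The z_c×3310 term appears on both sides and cancels. Collect the known terms of each column as K = Σ(ρt)_known − 3310 × (depth of known layers): K_A = 62048 − 3310×22.4 = −12096; K_B = 13068 − 3310×(0.723 + 4.4) = −3889.13.
Balance: K_A = K_B − x×(3310 − 1030), so x = (K_B − K_A)/(3310 − 1030) = 8206.87/2280 = 3.6 km.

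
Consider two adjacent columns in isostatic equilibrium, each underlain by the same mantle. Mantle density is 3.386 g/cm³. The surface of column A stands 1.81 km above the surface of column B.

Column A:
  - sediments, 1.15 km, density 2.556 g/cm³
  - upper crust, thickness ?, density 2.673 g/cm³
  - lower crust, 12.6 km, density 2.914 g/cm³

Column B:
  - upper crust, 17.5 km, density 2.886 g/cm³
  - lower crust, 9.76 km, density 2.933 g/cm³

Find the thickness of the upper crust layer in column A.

17.4 km

Take the compensation level at the base of the deeper column (depth z_c below the surface of column A) and equate Σ ρ_i t_i down to z_c; mantle fills any gap and the z_c terms cancel.
Column A: 1.15×2.556 + x×2.673 + 12.6×2.914 + (z_c − 13.75 − x)×3.386
Column B: 1.81×0 + 17.5×2.886 + 9.76×2.933 + (z_c − 1.81 − 27.26)×3.386
The z_c×3.386 term appears on both sides and cancels. Collect the known terms of each column as K = Σ(ρt)_known − 3.386 × (depth of known layers): K_A = 39.6558 − 3.386×13.75 = −6.9017; K_B = 79.13108 − 3.386×(1.81 + 27.26) = −19.29994.
Balance: K_A − x×(3.386 − 2.673) = K_B, so x = (K_A − K_B)/(3.386 − 2.673) = 12.3982/0.713 = 17.4 km.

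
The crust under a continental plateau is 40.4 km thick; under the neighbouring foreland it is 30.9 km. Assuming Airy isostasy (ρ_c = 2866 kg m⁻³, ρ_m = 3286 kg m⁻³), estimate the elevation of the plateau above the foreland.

1.21 km

Excess crust Δ = 40.4 km − 30.9 km = 9.5 km, split between elevation h and root r with h + r = Δ.
Airy balance ρ_c h = (ρ_m − ρ_c) r gives r = h ρ_c/(ρ_m − ρ_c), so h (1 + ρ_c/(ρ_m − ρ_c)) = Δ, i.e. h = Δ (ρ_m − ρ_c)/ρ_m.
h = 9.5 km × 420/3286 = 1.21 km.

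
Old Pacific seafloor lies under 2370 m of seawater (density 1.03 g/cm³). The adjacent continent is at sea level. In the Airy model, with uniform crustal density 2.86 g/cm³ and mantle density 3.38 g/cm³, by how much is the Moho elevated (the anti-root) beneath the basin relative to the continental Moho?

8340 m

In Airy isostatic equilibrium: replacing crust with seawater at the top is compensated by replacing crust with mantle at the base: d (ρ_c − ρ_w) = a (ρ_m − ρ_c).
a = d (ρ_c − ρ_w)/(ρ_m − ρ_c) = 2370 m × 1.83/0.52 = 8340 m.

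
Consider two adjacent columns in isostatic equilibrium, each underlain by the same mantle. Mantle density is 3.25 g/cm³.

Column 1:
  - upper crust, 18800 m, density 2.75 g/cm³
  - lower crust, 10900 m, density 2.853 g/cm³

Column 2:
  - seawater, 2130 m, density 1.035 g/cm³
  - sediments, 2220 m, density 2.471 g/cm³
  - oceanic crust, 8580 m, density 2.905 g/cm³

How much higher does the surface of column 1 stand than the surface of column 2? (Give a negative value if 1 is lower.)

For any compensation level in the mantle, the mantle terms cancel and isostasy reduces to e = (Σt_1 − Σt_2) − (Σ(ρt)_1 − Σ(ρt)_2) / ρ_m.
Σt_1 = 29700 m; Σt_2 = 12930 m; Σ(ρt)_1 = 82797.7; Σ(ρt)_2 = 32615.07 (in m·g/cm³).
e = (29700 − 12930) − (82797.7 − 32615.07) / 3.25 = 1330 m.

1330 m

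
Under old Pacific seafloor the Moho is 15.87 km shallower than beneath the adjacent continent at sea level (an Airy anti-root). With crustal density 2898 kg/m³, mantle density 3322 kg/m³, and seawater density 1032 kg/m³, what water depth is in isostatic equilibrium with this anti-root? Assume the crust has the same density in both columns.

3.61 km

Replacing a thickness d of crust by seawater at the top must be balanced by replacing crust with mantle at the base: d (ρ_c − ρ_w) = a (ρ_m − ρ_c).
d = a (ρ_m − ρ_c)/(ρ_c − ρ_w) = 15.87 km × 424/1866 = 3.61 km.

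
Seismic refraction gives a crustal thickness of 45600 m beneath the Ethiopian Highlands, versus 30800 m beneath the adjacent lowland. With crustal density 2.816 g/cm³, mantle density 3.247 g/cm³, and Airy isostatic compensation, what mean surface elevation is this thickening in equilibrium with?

Excess crust Δ = 45600 m − 30800 m = 14800 m, split between elevation h and root r with h + r = Δ.
Airy balance ρ_c h = (ρ_m − ρ_c) r gives r = h ρ_c/(ρ_m − ρ_c), so h (1 + ρ_c/(ρ_m − ρ_c)) = Δ, i.e. h = Δ (ρ_m − ρ_c)/ρ_m.
h = 14800 m × 0.431/3.247 = 1960 m.

1960 m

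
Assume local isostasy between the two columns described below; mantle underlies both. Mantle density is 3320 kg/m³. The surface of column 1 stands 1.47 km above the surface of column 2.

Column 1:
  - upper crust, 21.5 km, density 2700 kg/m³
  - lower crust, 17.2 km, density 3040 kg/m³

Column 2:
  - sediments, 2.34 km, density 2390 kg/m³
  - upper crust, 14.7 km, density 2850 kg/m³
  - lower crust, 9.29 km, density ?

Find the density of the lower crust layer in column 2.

2870 kg/m³

Take the compensation level at the base of the deeper column (depth z_c below the surface of column 1) and equate Σ ρ_i t_i down to z_c; mantle fills any gap and the z_c terms cancel.
Column 1: 21.5×2700 + 17.2×3040 + (z_c − 38.7)×3320
Column 2: 1.47×0 + 2.34×2390 + 14.7×2850 + 9.29×ρ + (z_c − 1.47 − 26.33)×3320
The z_c×3320 term appears on both sides and cancels. Collect the known terms of each column as K = Σ(ρt)_known − 3320 × (depth of known layers): K_1 = 110338 − 3320×38.7 = −18146; K_2 = 47487.6 − 3320×(1.47 + 26.33) = −44808.4.
Balance: K_1 = K_2 + 9.29×ρ, so ρ = (K_1 − K_2)/9.29 = 26662.4/9.29 = 2870 kg/m³.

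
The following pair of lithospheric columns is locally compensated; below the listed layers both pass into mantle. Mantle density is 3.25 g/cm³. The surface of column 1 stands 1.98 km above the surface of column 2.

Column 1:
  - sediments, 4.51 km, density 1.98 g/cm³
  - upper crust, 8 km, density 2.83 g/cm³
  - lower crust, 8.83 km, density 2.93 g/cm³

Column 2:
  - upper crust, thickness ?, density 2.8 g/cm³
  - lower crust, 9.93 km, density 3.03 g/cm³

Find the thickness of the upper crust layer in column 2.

Take the compensation level at the base of the deeper column (depth z_c below the surface of column 1) and equate Σ ρ_i t_i down to z_c; mantle fills any gap and the z_c terms cancel.
Column 1: 4.51×1.98 + 8×2.83 + 8.83×2.93 + (z_c − 21.34)×3.25
Column 2: 1.98×0 + x×2.8 + 9.93×3.03 + (z_c − 1.98 − 9.93 − x)×3.25
The z_c×3.25 term appears on both sides and cancels. Collect the known terms of each column as K = Σ(ρt)_known − 3.25 × (depth of known layers): K_1 = 57.4417 − 3.25×21.34 = −11.9133; K_2 = 30.0879 − 3.25×(1.98 + 9.93) = −8.6196.
Balance: K_1 = K_2 − x×(3.25 − 2.8), so x = (K_2 − K_1)/(3.25 − 2.8) = 3.2937/0.45 = 7.32 km.

7.32 km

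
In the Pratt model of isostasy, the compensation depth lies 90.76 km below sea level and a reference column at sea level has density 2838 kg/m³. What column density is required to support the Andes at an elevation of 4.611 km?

Pratt balance: ρ_ref D = ρ (D + h).
ρ = ρ_ref D/(D + h) = 2838 × 90.76 km/(90.76 km + 4.611 km) = 2700 kg/m³.

2700 kg/m³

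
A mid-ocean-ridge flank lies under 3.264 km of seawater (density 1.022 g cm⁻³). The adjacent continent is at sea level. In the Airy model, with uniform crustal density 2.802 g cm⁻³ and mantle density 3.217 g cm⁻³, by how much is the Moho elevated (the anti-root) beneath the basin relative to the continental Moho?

14 km

By Archimedes' principle applied to the lithosphere: replacing crust with seawater at the top is compensated by replacing crust with mantle at the base: d (ρ_c − ρ_w) = a (ρ_m − ρ_c).
a = d (ρ_c − ρ_w)/(ρ_m − ρ_c) = 3.264 km × 1.78/0.415 = 14 km.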